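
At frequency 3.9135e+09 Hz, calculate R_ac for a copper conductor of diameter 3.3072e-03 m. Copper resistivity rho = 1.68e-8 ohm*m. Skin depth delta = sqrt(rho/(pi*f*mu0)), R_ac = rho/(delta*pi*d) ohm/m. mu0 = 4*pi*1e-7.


delta = sqrt(1.68e-8 / (pi * 3.9135e+09 * 4*pi*1e-7)) = 1.042779e-06 m
R_ac = 1.68e-8 / (1.042779e-06 * pi * 3.3072e-03) = 1.551 ohm/m

1.551 ohm/m


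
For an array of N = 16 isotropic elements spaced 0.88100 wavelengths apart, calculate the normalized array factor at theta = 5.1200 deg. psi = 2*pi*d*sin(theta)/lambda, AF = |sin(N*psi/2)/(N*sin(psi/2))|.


psi = 2*pi*0.88100*sin(5.1200 deg) = 0.4939977 rad
AF = |sin(16*0.4939977/2) / (16*sin(0.4939977/2))| = 0.1852

0.1852


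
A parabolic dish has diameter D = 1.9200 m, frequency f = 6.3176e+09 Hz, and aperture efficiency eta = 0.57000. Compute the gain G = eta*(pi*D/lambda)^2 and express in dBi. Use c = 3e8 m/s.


lambda = c / f = 3.0000e+08 / 6.3176e+09 = 0.04748639 m
G_linear = 0.57000 * (pi * 1.9200 / 0.04748639)^2 = 9196.842
G_dBi = 10 * log10(9196.842) = 39.64 dBi

39.64 dBi


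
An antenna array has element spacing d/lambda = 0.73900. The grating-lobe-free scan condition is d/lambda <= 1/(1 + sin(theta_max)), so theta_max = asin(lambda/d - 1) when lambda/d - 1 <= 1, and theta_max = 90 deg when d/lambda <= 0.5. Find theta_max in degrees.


lambda/d - 1 = 1/0.73900 - 1 = 0.3531800
theta_max = asin(0.3531800) = 20.68 deg

20.68 deg


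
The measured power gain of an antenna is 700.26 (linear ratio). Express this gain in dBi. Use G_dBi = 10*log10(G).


G_dBi = 10 * log10(700.26) = 28.45 dBi

28.45 dBi


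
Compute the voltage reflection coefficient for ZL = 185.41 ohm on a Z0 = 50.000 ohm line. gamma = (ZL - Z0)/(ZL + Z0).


gamma = (185.41 - 50.000) / (185.41 + 50.000) = 0.5752

0.5752


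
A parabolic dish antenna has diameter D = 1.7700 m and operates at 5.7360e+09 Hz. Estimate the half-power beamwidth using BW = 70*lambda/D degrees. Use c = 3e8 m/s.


lambda = c / f = 3.0000e+08 / 5.7360e+09 = 0.05230126 m
BW = 70 * 0.05230126 / 1.7700 = 2.068 deg

2.068 deg


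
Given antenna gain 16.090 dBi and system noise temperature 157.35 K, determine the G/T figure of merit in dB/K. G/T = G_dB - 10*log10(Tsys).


G/T = 16.090 - 10*log10(157.35) = 16.090 - 21.96867 = -5.879 dB/K

-5.879 dB/K


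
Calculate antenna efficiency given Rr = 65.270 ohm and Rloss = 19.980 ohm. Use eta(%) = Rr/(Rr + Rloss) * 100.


eta = 65.270 / (65.270 + 19.980) * 100 = 76.56%

76.56%


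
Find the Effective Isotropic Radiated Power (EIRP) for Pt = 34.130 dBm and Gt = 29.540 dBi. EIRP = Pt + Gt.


EIRP = Pt + Gt = 34.130 + 29.540 = 63.67 dBm

63.67 dBm


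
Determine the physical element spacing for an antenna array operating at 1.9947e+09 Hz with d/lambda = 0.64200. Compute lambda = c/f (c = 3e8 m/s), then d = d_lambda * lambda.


lambda = c / f = 3.0000e+08 / 1.9947e+09 = 0.1503986 m
d = 0.64200 * 0.1503986 = 0.09656 m

0.09656 m


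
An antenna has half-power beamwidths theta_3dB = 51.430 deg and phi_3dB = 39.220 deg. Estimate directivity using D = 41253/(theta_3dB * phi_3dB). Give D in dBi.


D_linear = 41253 / (51.430 * 39.220) = 20.45179
D_dBi = 10 * log10(20.45179) = 13.11 dBi

13.11 dBi


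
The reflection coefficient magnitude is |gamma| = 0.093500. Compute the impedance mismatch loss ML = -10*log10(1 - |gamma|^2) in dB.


ML = -10 * log10(1 - 0.093500^2) = -10 * log10(0.99125775) = 0.03813 dB

0.03813 dB


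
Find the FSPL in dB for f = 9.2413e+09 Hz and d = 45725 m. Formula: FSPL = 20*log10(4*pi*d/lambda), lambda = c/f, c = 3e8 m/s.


lambda = c / f = 3.0000e+08 / 9.2413e+09 = 0.03246297 m
FSPL = 20 * log10(4*pi*45725/0.03246297) = 145.0 dB

145.0 dB


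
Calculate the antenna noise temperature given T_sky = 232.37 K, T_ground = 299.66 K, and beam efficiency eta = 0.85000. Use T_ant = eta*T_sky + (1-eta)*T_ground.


T_ant = 0.85000 * 232.37 + (1 - 0.85000) * 299.66 = 242.5 K

242.5 K


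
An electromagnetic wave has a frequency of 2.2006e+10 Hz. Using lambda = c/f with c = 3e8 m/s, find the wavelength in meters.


lambda = c / f = 3.0000e+08 / 2.2006e+10 = 0.01363 m

0.01363 m


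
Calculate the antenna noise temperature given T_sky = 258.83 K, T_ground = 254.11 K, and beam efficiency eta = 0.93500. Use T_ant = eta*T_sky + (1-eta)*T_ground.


T_ant = 0.93500 * 258.83 + (1 - 0.93500) * 254.11 = 258.5 K

258.5 K


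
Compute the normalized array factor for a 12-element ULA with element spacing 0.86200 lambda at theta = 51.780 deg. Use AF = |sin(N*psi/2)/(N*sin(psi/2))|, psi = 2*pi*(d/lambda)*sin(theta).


psi = 2*pi*0.86200*sin(51.780 deg) = 4.255115 rad
AF = |sin(12*4.255115/2) / (12*sin(4.255115/2))| = 0.03804

0.03804


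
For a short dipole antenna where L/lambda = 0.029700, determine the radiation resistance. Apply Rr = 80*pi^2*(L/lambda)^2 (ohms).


Rr = 80 * pi^2 * (0.029700)^2 = 80 * 9.869604 * 8.820900e-04 = 0.6965 ohm

0.6965 ohm


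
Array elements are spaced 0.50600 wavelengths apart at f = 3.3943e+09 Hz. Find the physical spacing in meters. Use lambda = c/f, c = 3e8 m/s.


lambda = c / f = 3.0000e+08 / 3.3943e+09 = 0.08838347 m
d = 0.50600 * 0.08838347 = 0.04472 m

0.04472 m


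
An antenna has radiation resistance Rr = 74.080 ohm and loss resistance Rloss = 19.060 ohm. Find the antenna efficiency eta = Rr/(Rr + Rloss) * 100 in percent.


eta = 74.080 / (74.080 + 19.060) * 100 = 79.54%

79.54%


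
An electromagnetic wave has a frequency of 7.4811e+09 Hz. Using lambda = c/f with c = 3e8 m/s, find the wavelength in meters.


lambda = c / f = 3.0000e+08 / 7.4811e+09 = 0.04010 m

0.04010 m


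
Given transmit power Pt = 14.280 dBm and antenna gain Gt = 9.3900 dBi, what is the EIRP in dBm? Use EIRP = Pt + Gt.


EIRP = Pt + Gt = 14.280 + 9.3900 = 23.67 dBm

23.67 dBm


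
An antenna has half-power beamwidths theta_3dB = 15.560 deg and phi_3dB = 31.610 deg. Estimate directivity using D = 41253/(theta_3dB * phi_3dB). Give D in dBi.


D_linear = 41253 / (15.560 * 31.610) = 83.87286
D_dBi = 10 * log10(83.87286) = 19.24 dBi

19.24 dBi


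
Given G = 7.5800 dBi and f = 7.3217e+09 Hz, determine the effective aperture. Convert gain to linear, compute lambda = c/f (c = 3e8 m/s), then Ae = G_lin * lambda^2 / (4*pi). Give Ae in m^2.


lambda = c / f = 3.0000e+08 / 7.3217e+09 = 0.04097409 m
G_linear = 10^(7.5800/10) = 5.727960
Ae = G_linear * lambda^2 / (4*pi) = 5.727960 * 0.04097409^2 / (4*pi) = 7.653e-04 m^2

7.653e-04 m^2


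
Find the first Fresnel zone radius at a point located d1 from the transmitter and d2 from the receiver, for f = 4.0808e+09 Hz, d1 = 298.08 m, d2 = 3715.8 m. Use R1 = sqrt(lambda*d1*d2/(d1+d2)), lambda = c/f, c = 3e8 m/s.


lambda = c / f = 3.0000e+08 / 4.0808e+09 = 0.07351500 m
R1 = sqrt(0.07351500 * 298.08 * 3715.8 / (298.08 + 3715.8)) = 4.504 m

4.504 m


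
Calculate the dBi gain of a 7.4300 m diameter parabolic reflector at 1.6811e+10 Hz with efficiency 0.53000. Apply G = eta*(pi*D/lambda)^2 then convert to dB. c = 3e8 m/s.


lambda = c / f = 3.0000e+08 / 1.6811e+10 = 0.01784546 m
G_linear = 0.53000 * (pi * 7.4300 / 0.01784546)^2 = 906771.3
G_dBi = 10 * log10(906771.3) = 59.57 dBi

59.57 dBi


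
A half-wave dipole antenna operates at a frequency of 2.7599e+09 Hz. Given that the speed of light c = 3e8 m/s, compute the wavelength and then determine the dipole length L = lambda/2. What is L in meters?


lambda = c / f = 3.0000e+08 / 2.7599e+09 = 0.1086996 m
L = lambda / 2 = 0.1086996 / 2 = 0.05435 m

0.05435 m


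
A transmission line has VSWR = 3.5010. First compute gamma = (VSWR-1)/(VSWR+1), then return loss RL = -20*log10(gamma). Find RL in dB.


gamma = (3.5010 - 1) / (3.5010 + 1) = 0.5556543
RL = -20 * log10(0.5556543) = 5.104 dB

5.104 dB


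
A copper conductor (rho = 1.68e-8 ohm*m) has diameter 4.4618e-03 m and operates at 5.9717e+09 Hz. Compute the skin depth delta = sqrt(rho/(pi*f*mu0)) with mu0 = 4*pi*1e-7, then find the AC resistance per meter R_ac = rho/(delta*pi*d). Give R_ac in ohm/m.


delta = sqrt(1.68e-8 / (pi * 5.9717e+09 * 4*pi*1e-7)) = 8.441620e-07 m
R_ac = 1.68e-8 / (8.441620e-07 * pi * 4.4618e-03) = 1.420 ohm/m

1.420 ohm/m


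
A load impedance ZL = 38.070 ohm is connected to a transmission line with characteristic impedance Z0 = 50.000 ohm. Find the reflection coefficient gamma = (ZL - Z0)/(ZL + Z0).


gamma = (38.070 - 50.000) / (38.070 + 50.000) = -0.1355

-0.1355


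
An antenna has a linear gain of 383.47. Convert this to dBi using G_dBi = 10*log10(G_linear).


G_dBi = 10 * log10(383.47) = 25.84 dBi

25.84 dBi


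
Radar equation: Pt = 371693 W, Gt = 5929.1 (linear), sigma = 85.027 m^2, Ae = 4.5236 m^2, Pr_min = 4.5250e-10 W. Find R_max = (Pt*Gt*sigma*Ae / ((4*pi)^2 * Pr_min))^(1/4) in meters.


R^4 = 371693*5929.1*85.027*4.5236 / ((4*pi)^2 * 4.5250e-10) = 1.186249e+19
R_max = 1.186249e+19^0.25 = 58687 m

58687 m


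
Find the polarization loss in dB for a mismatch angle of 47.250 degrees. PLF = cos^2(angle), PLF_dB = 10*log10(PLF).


PLF_linear = cos^2(47.250 deg) = 0.4607705
PLF_dB = 10 * log10(0.4607705) = -3.365 dB

-3.365 dB


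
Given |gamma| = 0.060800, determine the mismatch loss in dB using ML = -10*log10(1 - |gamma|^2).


ML = -10 * log10(1 - 0.060800^2) = -10 * log10(0.99630336) = 0.01608 dB

0.01608 dB


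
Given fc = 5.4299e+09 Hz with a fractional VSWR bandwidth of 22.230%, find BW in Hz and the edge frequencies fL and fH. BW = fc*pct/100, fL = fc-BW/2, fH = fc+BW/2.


BW = 5.4299e+09 * 22.230/100 = 1.207067e+09 Hz
fL = 5.4299e+09 - 1.207067e+09/2 = 4.826e+09 Hz
fH = 5.4299e+09 + 1.207067e+09/2 = 6.033e+09 Hz

BW=1.207e+09 Hz, fL=4.826e+09 Hz, fH=6.033e+09 Hz


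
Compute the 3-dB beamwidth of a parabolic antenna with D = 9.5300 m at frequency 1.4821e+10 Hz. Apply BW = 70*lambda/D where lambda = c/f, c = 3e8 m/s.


lambda = c / f = 3.0000e+08 / 1.4821e+10 = 0.02024155 m
BW = 70 * 0.02024155 / 9.5300 = 0.1487 deg

0.1487 deg


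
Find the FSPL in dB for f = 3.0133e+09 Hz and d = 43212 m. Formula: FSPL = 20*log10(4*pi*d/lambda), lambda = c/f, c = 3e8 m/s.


lambda = c / f = 3.0000e+08 / 3.0133e+09 = 0.09955862 m
FSPL = 20 * log10(4*pi*43212/0.09955862) = 134.7 dB

134.7 dB


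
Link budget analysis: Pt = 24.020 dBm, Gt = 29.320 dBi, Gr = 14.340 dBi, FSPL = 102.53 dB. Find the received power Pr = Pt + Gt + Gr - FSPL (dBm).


Pr = 24.020 + 29.320 + 14.340 - 102.53 = -34.85 dBm

-34.85 dBm


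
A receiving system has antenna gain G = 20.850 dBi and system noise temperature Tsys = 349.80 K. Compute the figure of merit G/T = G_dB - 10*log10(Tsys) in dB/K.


G/T = 20.850 - 10*log10(349.80) = 20.850 - 25.43820 = -4.588 dB/K

-4.588 dB/K


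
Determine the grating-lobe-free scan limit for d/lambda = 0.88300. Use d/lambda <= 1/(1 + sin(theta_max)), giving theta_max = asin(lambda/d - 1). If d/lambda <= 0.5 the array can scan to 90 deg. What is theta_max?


lambda/d - 1 = 1/0.88300 - 1 = 0.1325028
theta_max = asin(0.1325028) = 7.614 deg

7.614 deg


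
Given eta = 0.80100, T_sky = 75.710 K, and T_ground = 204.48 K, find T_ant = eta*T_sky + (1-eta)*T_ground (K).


T_ant = 0.80100 * 75.710 + (1 - 0.80100) * 204.48 = 101.3 K

101.3 K


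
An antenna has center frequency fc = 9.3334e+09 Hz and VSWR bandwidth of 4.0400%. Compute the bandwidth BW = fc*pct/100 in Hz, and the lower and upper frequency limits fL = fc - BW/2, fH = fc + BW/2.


BW = 9.3334e+09 * 4.0400/100 = 3.770694e+08 Hz
fL = 9.3334e+09 - 3.770694e+08/2 = 9.145e+09 Hz
fH = 9.3334e+09 + 3.770694e+08/2 = 9.522e+09 Hz

BW=3.771e+08 Hz, fL=9.145e+09 Hz, fH=9.522e+09 Hz


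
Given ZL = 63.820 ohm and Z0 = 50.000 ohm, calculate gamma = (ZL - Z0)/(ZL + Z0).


gamma = (63.820 - 50.000) / (63.820 + 50.000) = 0.1214

0.1214


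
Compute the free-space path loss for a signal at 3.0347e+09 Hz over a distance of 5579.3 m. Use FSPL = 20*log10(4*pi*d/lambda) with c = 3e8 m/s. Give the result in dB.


lambda = c / f = 3.0000e+08 / 3.0347e+09 = 0.09885656 m
FSPL = 20 * log10(4*pi*5579.3/0.09885656) = 117.0 dB

117.0 dB


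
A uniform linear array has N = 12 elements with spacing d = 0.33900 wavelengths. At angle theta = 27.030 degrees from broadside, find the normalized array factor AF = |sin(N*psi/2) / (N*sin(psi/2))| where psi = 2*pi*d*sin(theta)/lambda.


psi = 2*pi*0.33900*sin(27.030 deg) = 0.9679933 rad
AF = |sin(12*0.9679933/2) / (12*sin(0.9679933/2))| = 0.08194

0.08194


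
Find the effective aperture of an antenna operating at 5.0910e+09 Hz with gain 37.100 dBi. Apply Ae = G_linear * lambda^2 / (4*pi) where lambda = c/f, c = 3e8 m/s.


lambda = c / f = 3.0000e+08 / 5.0910e+09 = 0.05892752 m
G_linear = 10^(37.100/10) = 5128.614
Ae = G_linear * lambda^2 / (4*pi) = 5128.614 * 0.05892752^2 / (4*pi) = 1.417 m^2

1.417 m^2


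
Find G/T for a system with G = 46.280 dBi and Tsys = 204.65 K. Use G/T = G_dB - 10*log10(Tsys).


G/T = 46.280 - 10*log10(204.65) = 46.280 - 23.11012 = 23.17 dB/K

23.17 dB/K


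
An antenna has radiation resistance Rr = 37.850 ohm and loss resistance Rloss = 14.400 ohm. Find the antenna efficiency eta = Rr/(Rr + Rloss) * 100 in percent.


eta = 37.850 / (37.850 + 14.400) * 100 = 72.44%

72.44%


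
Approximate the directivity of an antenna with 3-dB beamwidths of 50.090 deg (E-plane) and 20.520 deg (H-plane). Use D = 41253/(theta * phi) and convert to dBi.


D_linear = 41253 / (50.090 * 20.520) = 40.13536
D_dBi = 10 * log10(40.13536) = 16.04 dBi

16.04 dBi


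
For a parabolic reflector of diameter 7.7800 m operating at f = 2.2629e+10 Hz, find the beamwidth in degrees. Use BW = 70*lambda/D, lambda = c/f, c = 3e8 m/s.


lambda = c / f = 3.0000e+08 / 2.2629e+10 = 0.01325732 m
BW = 70 * 0.01325732 / 7.7800 = 0.1193 deg

0.1193 deg


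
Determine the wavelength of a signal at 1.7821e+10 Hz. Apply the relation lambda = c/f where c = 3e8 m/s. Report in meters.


lambda = c / f = 3.0000e+08 / 1.7821e+10 = 0.01683 m

0.01683 m


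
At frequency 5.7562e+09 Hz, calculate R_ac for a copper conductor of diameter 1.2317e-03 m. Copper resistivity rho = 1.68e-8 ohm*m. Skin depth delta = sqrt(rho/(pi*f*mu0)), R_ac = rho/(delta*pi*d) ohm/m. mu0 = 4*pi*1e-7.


delta = sqrt(1.68e-8 / (pi * 5.7562e+09 * 4*pi*1e-7)) = 8.598186e-07 m
R_ac = 1.68e-8 / (8.598186e-07 * pi * 1.2317e-03) = 5.049 ohm/m

5.049 ohm/m


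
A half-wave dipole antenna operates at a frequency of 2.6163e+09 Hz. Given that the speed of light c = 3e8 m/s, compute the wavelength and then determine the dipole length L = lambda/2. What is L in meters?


lambda = c / f = 3.0000e+08 / 2.6163e+09 = 0.1146657 m
L = lambda / 2 = 0.1146657 / 2 = 0.05733 m

0.05733 m


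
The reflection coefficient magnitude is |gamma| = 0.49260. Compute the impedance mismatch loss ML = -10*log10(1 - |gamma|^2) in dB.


ML = -10 * log10(1 - 0.49260^2) = -10 * log10(0.75734524) = 1.207 dB

1.207 dB


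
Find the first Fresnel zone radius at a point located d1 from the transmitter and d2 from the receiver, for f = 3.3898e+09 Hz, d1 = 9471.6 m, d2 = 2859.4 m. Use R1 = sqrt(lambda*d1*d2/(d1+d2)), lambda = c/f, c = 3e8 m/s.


lambda = c / f = 3.0000e+08 / 3.3898e+09 = 0.08850080 m
R1 = sqrt(0.08850080 * 9471.6 * 2859.4 / (9471.6 + 2859.4)) = 13.94 m

13.94 m


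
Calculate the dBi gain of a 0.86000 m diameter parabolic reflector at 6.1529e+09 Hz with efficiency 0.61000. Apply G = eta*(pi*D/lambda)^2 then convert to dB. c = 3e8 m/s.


lambda = c / f = 3.0000e+08 / 6.1529e+09 = 0.04875750 m
G_linear = 0.61000 * (pi * 0.86000 / 0.04875750)^2 = 1873.025
G_dBi = 10 * log10(1873.025) = 32.73 dBi

32.73 dBi


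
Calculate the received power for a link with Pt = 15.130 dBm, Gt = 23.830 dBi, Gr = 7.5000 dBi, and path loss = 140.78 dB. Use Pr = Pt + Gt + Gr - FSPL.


Pr = 15.130 + 23.830 + 7.5000 - 140.78 = -94.32 dBm

-94.32 dBm


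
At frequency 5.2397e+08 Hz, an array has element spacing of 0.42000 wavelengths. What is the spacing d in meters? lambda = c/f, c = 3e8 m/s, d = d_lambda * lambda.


lambda = c / f = 3.0000e+08 / 5.2397e+08 = 0.5725519 m
d = 0.42000 * 0.5725519 = 0.2405 m

0.2405 m


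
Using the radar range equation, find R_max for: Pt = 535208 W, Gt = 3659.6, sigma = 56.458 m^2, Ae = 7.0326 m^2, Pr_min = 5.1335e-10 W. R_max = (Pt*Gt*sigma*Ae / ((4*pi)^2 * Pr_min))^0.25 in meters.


R^4 = 535208*3659.6*56.458*7.0326 / ((4*pi)^2 * 5.1335e-10) = 9.593218e+18
R_max = 9.593218e+18^0.25 = 55653 m

55653 m


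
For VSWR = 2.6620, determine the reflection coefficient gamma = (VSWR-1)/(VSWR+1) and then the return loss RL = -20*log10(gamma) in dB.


gamma = (2.6620 - 1) / (2.6620 + 1) = 0.4538504
RL = -20 * log10(0.4538504) = 6.862 dB

6.862 dB


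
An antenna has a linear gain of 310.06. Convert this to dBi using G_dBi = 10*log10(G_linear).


G_dBi = 10 * log10(310.06) = 24.91 dBi

24.91 dBi


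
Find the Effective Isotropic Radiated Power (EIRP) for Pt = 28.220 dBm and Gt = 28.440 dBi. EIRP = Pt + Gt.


EIRP = Pt + Gt = 28.220 + 28.440 = 56.66 dBm

56.66 dBm


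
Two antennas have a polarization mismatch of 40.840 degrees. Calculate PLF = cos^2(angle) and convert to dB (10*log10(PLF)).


PLF_linear = cos^2(40.840 deg) = 0.5723508
PLF_dB = 10 * log10(0.5723508) = -2.423 dB

-2.423 dB


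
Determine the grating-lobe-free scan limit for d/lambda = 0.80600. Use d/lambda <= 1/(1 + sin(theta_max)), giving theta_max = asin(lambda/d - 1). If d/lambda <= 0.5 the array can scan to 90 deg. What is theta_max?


lambda/d - 1 = 1/0.80600 - 1 = 0.2406948
theta_max = asin(0.2406948) = 13.93 deg

13.93 deg


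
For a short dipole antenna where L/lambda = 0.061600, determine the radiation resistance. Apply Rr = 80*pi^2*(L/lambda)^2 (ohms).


Rr = 80 * pi^2 * (0.061600)^2 = 80 * 9.869604 * 3.794560e-03 = 2.996 ohm

2.996 ohm


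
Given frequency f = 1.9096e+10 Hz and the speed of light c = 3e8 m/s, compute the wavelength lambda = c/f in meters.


lambda = c / f = 3.0000e+08 / 1.9096e+10 = 0.01571 m

0.01571 m


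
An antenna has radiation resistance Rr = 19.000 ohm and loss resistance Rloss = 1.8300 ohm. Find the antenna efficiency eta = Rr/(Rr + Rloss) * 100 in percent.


eta = 19.000 / (19.000 + 1.8300) * 100 = 91.21%

91.21%


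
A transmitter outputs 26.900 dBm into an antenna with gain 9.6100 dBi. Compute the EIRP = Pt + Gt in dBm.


EIRP = Pt + Gt = 26.900 + 9.6100 = 36.51 dBm

36.51 dBm


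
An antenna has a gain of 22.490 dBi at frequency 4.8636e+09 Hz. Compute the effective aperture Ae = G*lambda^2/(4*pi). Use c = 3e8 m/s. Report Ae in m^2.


lambda = c / f = 3.0000e+08 / 4.8636e+09 = 0.06168270 m
G_linear = 10^(22.490/10) = 177.4189
Ae = G_linear * lambda^2 / (4*pi) = 177.4189 * 0.06168270^2 / (4*pi) = 0.05372 m^2

0.05372 m^2


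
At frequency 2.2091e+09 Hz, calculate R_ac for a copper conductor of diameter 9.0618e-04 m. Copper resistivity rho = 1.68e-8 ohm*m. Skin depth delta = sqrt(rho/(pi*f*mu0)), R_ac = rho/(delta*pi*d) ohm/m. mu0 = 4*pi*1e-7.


delta = sqrt(1.68e-8 / (pi * 2.2091e+09 * 4*pi*1e-7)) = 1.387928e-06 m
R_ac = 1.68e-8 / (1.387928e-06 * pi * 9.0618e-04) = 4.252 ohm/m

4.252 ohm/m


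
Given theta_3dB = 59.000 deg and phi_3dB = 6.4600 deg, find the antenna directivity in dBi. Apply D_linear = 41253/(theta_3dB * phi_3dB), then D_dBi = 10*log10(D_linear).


D_linear = 41253 / (59.000 * 6.4600) = 108.2358
D_dBi = 10 * log10(108.2358) = 20.34 dBi

20.34 dBi


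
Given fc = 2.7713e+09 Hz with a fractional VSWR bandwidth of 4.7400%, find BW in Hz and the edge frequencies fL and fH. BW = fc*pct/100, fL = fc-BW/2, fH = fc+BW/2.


BW = 2.7713e+09 * 4.7400/100 = 1.313596e+08 Hz
fL = 2.7713e+09 - 1.313596e+08/2 = 2.706e+09 Hz
fH = 2.7713e+09 + 1.313596e+08/2 = 2.837e+09 Hz

BW=1.314e+08 Hz, fL=2.706e+09 Hz, fH=2.837e+09 Hz


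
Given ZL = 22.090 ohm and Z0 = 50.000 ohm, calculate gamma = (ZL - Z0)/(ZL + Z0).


gamma = (22.090 - 50.000) / (22.090 + 50.000) = -0.3872

-0.3872


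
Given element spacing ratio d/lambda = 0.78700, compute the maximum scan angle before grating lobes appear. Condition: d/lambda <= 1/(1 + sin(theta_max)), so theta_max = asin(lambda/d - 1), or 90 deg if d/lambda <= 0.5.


lambda/d - 1 = 1/0.78700 - 1 = 0.2706480
theta_max = asin(0.2706480) = 15.70 deg

15.70 deg


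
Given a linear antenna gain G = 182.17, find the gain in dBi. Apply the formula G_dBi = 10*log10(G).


G_dBi = 10 * log10(182.17) = 22.60 dBi

22.60 dBi


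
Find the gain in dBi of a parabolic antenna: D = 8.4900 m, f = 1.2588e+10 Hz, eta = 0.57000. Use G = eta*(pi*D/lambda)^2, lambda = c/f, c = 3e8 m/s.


lambda = c / f = 3.0000e+08 / 1.2588e+10 = 0.02383222 m
G_linear = 0.57000 * (pi * 8.4900 / 0.02383222)^2 = 713938.8
G_dBi = 10 * log10(713938.8) = 58.54 dBi

58.54 dBi


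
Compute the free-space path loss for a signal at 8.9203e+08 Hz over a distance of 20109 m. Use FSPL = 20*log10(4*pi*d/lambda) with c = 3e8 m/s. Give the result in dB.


lambda = c / f = 3.0000e+08 / 8.9203e+08 = 0.3363116 m
FSPL = 20 * log10(4*pi*20109/0.3363116) = 117.5 dB

117.5 dB


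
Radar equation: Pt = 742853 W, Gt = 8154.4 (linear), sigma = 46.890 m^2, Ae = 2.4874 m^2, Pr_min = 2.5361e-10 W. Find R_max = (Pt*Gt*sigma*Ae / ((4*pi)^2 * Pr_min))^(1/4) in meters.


R^4 = 742853*8154.4*46.890*2.4874 / ((4*pi)^2 * 2.5361e-10) = 1.764147e+19
R_max = 1.764147e+19^0.25 = 64809 m

64809 m


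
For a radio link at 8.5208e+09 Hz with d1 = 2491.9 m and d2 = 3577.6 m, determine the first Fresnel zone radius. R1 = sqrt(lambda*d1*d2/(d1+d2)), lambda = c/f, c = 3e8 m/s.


lambda = c / f = 3.0000e+08 / 8.5208e+09 = 0.03520796 m
R1 = sqrt(0.03520796 * 2491.9 * 3577.6 / (2491.9 + 3577.6)) = 7.191 m

7.191 m


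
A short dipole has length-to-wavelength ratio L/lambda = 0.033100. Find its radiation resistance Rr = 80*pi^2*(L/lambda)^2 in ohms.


Rr = 80 * pi^2 * (0.033100)^2 = 80 * 9.869604 * 1.095610e-03 = 0.8651 ohm

0.8651 ohm


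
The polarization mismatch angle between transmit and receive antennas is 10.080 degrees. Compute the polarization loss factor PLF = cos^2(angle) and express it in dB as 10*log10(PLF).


PLF_linear = cos^2(10.080 deg) = 0.9693669
PLF_dB = 10 * log10(0.9693669) = -0.1351 dB

-0.1351 dB


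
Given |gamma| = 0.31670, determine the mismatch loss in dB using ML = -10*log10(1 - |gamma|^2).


ML = -10 * log10(1 - 0.31670^2) = -10 * log10(0.89970111) = 0.4590 dB

0.4590 dB


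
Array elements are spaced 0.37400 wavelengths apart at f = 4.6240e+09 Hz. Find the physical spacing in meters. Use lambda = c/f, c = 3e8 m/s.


lambda = c / f = 3.0000e+08 / 4.6240e+09 = 0.06487889 m
d = 0.37400 * 0.06487889 = 0.02426 m

0.02426 m


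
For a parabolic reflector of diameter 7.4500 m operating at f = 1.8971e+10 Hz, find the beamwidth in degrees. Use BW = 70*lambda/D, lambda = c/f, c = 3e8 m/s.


lambda = c / f = 3.0000e+08 / 1.8971e+10 = 0.01581361 m
BW = 70 * 0.01581361 / 7.4500 = 0.1486 deg

0.1486 deg


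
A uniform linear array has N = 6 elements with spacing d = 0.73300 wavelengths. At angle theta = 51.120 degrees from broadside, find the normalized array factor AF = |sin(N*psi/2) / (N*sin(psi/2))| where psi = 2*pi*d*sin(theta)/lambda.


psi = 2*pi*0.73300*sin(51.120 deg) = 3.585266 rad
AF = |sin(6*3.585266/2) / (6*sin(3.585266/2))| = 0.1660

0.1660


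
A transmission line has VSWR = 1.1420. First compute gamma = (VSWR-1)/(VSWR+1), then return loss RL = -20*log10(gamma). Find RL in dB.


gamma = (1.1420 - 1) / (1.1420 + 1) = 0.06629318
RL = -20 * log10(0.06629318) = 23.57 dB

23.57 dB


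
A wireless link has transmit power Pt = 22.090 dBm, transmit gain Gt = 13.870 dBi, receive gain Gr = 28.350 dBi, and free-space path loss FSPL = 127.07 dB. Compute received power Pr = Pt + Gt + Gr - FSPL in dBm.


Pr = 22.090 + 13.870 + 28.350 - 127.07 = -62.76 dBm

-62.76 dBm


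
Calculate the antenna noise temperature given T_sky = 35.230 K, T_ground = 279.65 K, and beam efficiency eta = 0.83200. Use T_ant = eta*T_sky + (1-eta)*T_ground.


T_ant = 0.83200 * 35.230 + (1 - 0.83200) * 279.65 = 76.29 K

76.29 K


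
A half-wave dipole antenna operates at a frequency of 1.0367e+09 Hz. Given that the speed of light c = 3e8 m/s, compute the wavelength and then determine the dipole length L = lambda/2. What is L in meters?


lambda = c / f = 3.0000e+08 / 1.0367e+09 = 0.2893798 m
L = lambda / 2 = 0.2893798 / 2 = 0.1447 m

0.1447 m


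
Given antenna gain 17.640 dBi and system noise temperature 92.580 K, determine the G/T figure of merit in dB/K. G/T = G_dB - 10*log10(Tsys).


G/T = 17.640 - 10*log10(92.580) = 17.640 - 19.66517 = -2.025 dB/K

-2.025 dB/K


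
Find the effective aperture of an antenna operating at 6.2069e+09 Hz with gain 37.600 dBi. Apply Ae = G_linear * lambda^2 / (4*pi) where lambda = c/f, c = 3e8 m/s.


lambda = c / f = 3.0000e+08 / 6.2069e+09 = 0.04833331 m
G_linear = 10^(37.600/10) = 5754.399
Ae = G_linear * lambda^2 / (4*pi) = 5754.399 * 0.04833331^2 / (4*pi) = 1.070 m^2

1.070 m^2


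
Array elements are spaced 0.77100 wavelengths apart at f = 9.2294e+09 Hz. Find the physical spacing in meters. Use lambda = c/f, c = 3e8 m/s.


lambda = c / f = 3.0000e+08 / 9.2294e+09 = 0.03250482 m
d = 0.77100 * 0.03250482 = 0.02506 m

0.02506 m


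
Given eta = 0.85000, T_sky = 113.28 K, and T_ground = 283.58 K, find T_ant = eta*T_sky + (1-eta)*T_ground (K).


T_ant = 0.85000 * 113.28 + (1 - 0.85000) * 283.58 = 138.8 K

138.8 K


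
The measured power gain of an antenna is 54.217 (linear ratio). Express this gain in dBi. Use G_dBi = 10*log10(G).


G_dBi = 10 * log10(54.217) = 17.34 dBi

17.34 dBi


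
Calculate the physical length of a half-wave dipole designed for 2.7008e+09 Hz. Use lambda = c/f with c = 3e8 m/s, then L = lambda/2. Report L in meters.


lambda = c / f = 3.0000e+08 / 2.7008e+09 = 0.1110782 m
L = lambda / 2 = 0.1110782 / 2 = 0.05554 m

0.05554 m


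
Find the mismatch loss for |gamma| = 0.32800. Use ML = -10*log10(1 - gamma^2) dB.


ML = -10 * log10(1 - 0.32800^2) = -10 * log10(0.892416) = 0.4943 dB

0.4943 dB


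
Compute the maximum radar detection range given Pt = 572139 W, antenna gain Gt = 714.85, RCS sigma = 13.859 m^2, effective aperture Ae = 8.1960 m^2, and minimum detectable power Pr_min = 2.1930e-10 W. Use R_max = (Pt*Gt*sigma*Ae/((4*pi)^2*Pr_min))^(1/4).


R^4 = 572139*714.85*13.859*8.1960 / ((4*pi)^2 * 2.1930e-10) = 1.341504e+18
R_max = 1.341504e+18^0.25 = 34033 m

34033 m


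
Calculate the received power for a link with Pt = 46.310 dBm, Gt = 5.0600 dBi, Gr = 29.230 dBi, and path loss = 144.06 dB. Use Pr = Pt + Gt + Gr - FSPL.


Pr = 46.310 + 5.0600 + 29.230 - 144.06 = -63.46 dBm

-63.46 dBm


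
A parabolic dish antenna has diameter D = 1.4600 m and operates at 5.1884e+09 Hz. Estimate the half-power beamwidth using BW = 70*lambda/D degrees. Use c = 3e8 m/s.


lambda = c / f = 3.0000e+08 / 5.1884e+09 = 0.05782129 m
BW = 70 * 0.05782129 / 1.4600 = 2.772 deg

2.772 deg


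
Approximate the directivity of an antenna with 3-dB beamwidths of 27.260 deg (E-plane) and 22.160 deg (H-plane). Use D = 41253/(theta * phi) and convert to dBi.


D_linear = 41253 / (27.260 * 22.160) = 68.29044
D_dBi = 10 * log10(68.29044) = 18.34 dBi

18.34 dBi


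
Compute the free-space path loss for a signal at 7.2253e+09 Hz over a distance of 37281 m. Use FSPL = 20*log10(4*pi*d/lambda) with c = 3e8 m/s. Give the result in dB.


lambda = c / f = 3.0000e+08 / 7.2253e+09 = 0.04152077 m
FSPL = 20 * log10(4*pi*37281/0.04152077) = 141.0 dB

141.0 dB


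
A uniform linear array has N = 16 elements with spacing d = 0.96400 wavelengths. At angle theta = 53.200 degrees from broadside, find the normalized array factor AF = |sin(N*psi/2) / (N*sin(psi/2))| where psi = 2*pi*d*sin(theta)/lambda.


psi = 2*pi*0.96400*sin(53.200 deg) = 4.850022 rad
AF = |sin(16*4.850022/2) / (16*sin(4.850022/2))| = 0.08485

0.08485


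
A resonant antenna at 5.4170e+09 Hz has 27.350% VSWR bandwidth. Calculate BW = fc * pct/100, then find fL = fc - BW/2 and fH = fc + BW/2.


BW = 5.4170e+09 * 27.350/100 = 1.481550e+09 Hz
fL = 5.4170e+09 - 1.481550e+09/2 = 4.676e+09 Hz
fH = 5.4170e+09 + 1.481550e+09/2 = 6.158e+09 Hz

BW=1.482e+09 Hz, fL=4.676e+09 Hz, fH=6.158e+09 Hz


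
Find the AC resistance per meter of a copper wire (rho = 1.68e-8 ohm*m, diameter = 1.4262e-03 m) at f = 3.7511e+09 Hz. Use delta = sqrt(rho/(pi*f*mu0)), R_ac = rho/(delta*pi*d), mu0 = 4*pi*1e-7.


delta = sqrt(1.68e-8 / (pi * 3.7511e+09 * 4*pi*1e-7)) = 1.065112e-06 m
R_ac = 1.68e-8 / (1.065112e-06 * pi * 1.4262e-03) = 3.520 ohm/m

3.520 ohm/m


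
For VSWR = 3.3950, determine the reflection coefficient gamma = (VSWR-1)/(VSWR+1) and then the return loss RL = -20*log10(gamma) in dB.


gamma = (3.3950 - 1) / (3.3950 + 1) = 0.5449374
RL = -20 * log10(0.5449374) = 5.273 dB

5.273 dB


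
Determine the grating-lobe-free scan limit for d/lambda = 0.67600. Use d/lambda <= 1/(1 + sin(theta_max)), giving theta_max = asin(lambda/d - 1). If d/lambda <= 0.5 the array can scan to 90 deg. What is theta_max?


lambda/d - 1 = 1/0.67600 - 1 = 0.4792899
theta_max = asin(0.4792899) = 28.64 deg

28.64 deg


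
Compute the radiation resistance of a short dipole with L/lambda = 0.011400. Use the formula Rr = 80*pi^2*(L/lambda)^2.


Rr = 80 * pi^2 * (0.011400)^2 = 80 * 9.869604 * 1.299600e-04 = 0.1026 ohm

0.1026 ohm


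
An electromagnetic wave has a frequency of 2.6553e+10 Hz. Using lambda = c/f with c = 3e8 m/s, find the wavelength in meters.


lambda = c / f = 3.0000e+08 / 2.6553e+10 = 0.01130 m

0.01130 m


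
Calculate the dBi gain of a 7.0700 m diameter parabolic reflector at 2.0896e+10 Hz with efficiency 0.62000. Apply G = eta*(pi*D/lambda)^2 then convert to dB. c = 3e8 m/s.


lambda = c / f = 3.0000e+08 / 2.0896e+10 = 0.01435681 m
G_linear = 0.62000 * (pi * 7.0700 / 0.01435681)^2 = 1.483933e+06
G_dBi = 10 * log10(1.483933e+06) = 61.71 dBi

61.71 dBi


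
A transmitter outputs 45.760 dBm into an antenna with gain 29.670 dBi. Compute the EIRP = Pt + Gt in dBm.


EIRP = Pt + Gt = 45.760 + 29.670 = 75.43 dBm

75.43 dBm


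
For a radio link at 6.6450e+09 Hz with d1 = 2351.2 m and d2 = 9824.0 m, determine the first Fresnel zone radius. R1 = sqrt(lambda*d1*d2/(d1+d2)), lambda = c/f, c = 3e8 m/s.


lambda = c / f = 3.0000e+08 / 6.6450e+09 = 0.04514673 m
R1 = sqrt(0.04514673 * 2351.2 * 9824.0 / (2351.2 + 9824.0)) = 9.255 m

9.255 m


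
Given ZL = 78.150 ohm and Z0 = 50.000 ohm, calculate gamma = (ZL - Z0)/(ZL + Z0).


gamma = (78.150 - 50.000) / (78.150 + 50.000) = 0.2197

0.2197


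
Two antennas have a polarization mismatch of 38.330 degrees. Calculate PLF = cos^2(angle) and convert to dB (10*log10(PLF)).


PLF_linear = cos^2(38.330 deg) = 0.6153645
PLF_dB = 10 * log10(0.6153645) = -2.109 dB

-2.109 dB


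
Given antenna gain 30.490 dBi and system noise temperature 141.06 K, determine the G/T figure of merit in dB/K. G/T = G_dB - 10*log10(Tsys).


G/T = 30.490 - 10*log10(141.06) = 30.490 - 21.49404 = 8.996 dB/K

8.996 dB/K


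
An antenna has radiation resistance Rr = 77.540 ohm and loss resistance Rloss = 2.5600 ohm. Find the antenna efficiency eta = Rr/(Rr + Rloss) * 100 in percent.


eta = 77.540 / (77.540 + 2.5600) * 100 = 96.80%

96.80%


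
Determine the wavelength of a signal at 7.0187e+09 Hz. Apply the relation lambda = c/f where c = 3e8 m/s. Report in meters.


lambda = c / f = 3.0000e+08 / 7.0187e+09 = 0.04274 m

0.04274 m


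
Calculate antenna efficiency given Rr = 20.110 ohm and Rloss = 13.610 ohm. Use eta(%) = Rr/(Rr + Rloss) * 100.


eta = 20.110 / (20.110 + 13.610) * 100 = 59.64%

59.64%


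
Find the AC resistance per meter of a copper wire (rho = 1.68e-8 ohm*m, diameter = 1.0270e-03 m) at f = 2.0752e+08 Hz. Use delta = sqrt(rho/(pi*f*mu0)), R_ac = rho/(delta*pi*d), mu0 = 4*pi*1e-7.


delta = sqrt(1.68e-8 / (pi * 2.0752e+08 * 4*pi*1e-7)) = 4.528400e-06 m
R_ac = 1.68e-8 / (4.528400e-06 * pi * 1.0270e-03) = 1.150 ohm/m

1.150 ohm/m


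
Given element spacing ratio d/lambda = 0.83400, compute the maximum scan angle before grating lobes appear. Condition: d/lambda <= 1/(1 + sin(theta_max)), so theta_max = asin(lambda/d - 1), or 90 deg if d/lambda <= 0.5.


lambda/d - 1 = 1/0.83400 - 1 = 0.1990408
theta_max = asin(0.1990408) = 11.48 deg

11.48 deg


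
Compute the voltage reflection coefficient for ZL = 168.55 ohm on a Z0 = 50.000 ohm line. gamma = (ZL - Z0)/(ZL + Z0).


gamma = (168.55 - 50.000) / (168.55 + 50.000) = 0.5424

0.5424


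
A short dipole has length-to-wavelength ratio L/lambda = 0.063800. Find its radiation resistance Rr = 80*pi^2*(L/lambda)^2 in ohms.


Rr = 80 * pi^2 * (0.063800)^2 = 80 * 9.869604 * 4.070440e-03 = 3.214 ohm

3.214 ohm


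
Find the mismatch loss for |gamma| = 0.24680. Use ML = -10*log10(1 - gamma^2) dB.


ML = -10 * log10(1 - 0.24680^2) = -10 * log10(0.93908976) = 0.2729 dB

0.2729 dB


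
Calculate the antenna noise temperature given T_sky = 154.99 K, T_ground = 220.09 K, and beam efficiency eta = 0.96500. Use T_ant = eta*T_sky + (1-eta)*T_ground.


T_ant = 0.96500 * 154.99 + (1 - 0.96500) * 220.09 = 157.3 K

157.3 K


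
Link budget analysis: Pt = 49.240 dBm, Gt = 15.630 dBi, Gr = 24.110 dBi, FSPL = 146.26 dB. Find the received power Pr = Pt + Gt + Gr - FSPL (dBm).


Pr = 49.240 + 15.630 + 24.110 - 146.26 = -57.28 dBm

-57.28 dBm


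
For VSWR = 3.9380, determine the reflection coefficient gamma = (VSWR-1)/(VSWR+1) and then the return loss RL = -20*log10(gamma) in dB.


gamma = (3.9380 - 1) / (3.9380 + 1) = 0.5949777
RL = -20 * log10(0.5949777) = 4.510 dB

4.510 dB


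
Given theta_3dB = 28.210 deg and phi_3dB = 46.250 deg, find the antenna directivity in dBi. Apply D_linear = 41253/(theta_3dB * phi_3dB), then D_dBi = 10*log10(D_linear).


D_linear = 41253 / (28.210 * 46.250) = 31.61846
D_dBi = 10 * log10(31.61846) = 15.00 dBi

15.00 dBi


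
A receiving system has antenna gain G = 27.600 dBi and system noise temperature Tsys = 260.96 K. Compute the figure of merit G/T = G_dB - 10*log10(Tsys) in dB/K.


G/T = 27.600 - 10*log10(260.96) = 27.600 - 24.16574 = 3.434 dB/K

3.434 dB/K


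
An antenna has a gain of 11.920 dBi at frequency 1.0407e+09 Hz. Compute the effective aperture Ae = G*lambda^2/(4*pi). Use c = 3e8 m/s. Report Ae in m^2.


lambda = c / f = 3.0000e+08 / 1.0407e+09 = 0.2882675 m
G_linear = 10^(11.920/10) = 15.55966
Ae = G_linear * lambda^2 / (4*pi) = 15.55966 * 0.2882675^2 / (4*pi) = 0.1029 m^2

0.1029 m^2


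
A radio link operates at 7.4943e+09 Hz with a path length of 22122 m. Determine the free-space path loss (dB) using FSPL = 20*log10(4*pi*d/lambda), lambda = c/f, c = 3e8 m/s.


lambda = c / f = 3.0000e+08 / 7.4943e+09 = 0.04003042 m
FSPL = 20 * log10(4*pi*22122/0.04003042) = 136.8 dB

136.8 dB


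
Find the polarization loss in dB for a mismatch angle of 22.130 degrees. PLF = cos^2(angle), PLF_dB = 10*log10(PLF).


PLF_linear = cos^2(22.130 deg) = 0.8580901
PLF_dB = 10 * log10(0.8580901) = -0.6647 dB

-0.6647 dB


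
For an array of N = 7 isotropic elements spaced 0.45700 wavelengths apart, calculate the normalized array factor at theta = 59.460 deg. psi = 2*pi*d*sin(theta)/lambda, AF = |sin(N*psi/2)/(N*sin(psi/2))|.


psi = 2*pi*0.45700*sin(59.460 deg) = 2.473077 rad
AF = |sin(7*2.473077/2) / (7*sin(2.473077/2))| = 0.1052

0.1052


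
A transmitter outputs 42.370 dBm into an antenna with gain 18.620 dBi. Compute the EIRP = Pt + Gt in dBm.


EIRP = Pt + Gt = 42.370 + 18.620 = 60.99 dBm

60.99 dBm


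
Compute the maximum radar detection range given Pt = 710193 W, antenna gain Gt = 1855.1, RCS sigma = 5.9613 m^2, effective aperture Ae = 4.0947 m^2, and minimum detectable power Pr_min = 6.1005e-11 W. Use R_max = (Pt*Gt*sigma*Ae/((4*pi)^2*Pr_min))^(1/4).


R^4 = 710193*1855.1*5.9613*4.0947 / ((4*pi)^2 * 6.1005e-11) = 3.338271e+18
R_max = 3.338271e+18^0.25 = 42745 m

42745 m


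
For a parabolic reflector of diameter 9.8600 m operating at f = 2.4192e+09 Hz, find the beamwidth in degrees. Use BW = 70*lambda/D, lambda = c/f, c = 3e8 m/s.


lambda = c / f = 3.0000e+08 / 2.4192e+09 = 0.1240079 m
BW = 70 * 0.1240079 / 9.8600 = 0.8804 deg

0.8804 deg


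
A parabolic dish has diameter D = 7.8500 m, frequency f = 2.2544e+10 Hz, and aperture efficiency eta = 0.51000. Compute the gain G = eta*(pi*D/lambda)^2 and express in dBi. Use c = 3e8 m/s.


lambda = c / f = 3.0000e+08 / 2.2544e+10 = 0.01330731 m
G_linear = 0.51000 * (pi * 7.8500 / 0.01330731)^2 = 1.751575e+06
G_dBi = 10 * log10(1.751575e+06) = 62.43 dBi

62.43 dBi


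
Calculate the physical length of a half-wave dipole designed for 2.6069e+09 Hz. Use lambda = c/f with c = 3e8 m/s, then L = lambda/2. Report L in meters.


lambda = c / f = 3.0000e+08 / 2.6069e+09 = 0.1150792 m
L = lambda / 2 = 0.1150792 / 2 = 0.05754 m

0.05754 m


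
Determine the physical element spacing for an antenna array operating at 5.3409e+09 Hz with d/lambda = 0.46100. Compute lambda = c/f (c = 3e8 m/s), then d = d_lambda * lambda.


lambda = c / f = 3.0000e+08 / 5.3409e+09 = 0.05617031 m
d = 0.46100 * 0.05617031 = 0.02589 m

0.02589 m


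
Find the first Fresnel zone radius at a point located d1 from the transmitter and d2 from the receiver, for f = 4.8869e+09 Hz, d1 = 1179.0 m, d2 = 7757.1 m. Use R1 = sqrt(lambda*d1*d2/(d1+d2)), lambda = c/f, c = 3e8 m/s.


lambda = c / f = 3.0000e+08 / 4.8869e+09 = 0.06138861 m
R1 = sqrt(0.06138861 * 1179.0 * 7757.1 / (1179.0 + 7757.1)) = 7.926 m

7.926 m


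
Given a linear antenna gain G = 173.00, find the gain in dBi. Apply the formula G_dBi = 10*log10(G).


G_dBi = 10 * log10(173.00) = 22.38 dBi

22.38 dBi


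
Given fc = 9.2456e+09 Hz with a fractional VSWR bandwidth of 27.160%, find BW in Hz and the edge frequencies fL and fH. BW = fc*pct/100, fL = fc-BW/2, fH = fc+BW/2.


BW = 9.2456e+09 * 27.160/100 = 2.511105e+09 Hz
fL = 9.2456e+09 - 2.511105e+09/2 = 7.990e+09 Hz
fH = 9.2456e+09 + 2.511105e+09/2 = 1.050e+10 Hz

BW=2.511e+09 Hz, fL=7.990e+09 Hz, fH=1.050e+10 Hz


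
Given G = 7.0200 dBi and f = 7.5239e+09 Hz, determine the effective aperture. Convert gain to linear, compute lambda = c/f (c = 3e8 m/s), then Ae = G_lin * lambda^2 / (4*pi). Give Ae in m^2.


lambda = c / f = 3.0000e+08 / 7.5239e+09 = 0.03987294 m
G_linear = 10^(7.0200/10) = 5.035006
Ae = G_linear * lambda^2 / (4*pi) = 5.035006 * 0.03987294^2 / (4*pi) = 6.370e-04 m^2

6.370e-04 m^2


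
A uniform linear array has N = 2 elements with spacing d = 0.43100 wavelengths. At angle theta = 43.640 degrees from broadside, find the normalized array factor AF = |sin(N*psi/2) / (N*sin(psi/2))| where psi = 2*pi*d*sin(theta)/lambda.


psi = 2*pi*0.43100*sin(43.640 deg) = 1.868895 rad
AF = |sin(2*1.868895/2) / (2*sin(1.868895/2))| = 0.5943

0.5943


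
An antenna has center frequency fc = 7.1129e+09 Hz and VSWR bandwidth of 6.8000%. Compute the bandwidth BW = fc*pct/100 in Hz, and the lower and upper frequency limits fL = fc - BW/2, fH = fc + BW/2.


BW = 7.1129e+09 * 6.8000/100 = 4.836772e+08 Hz
fL = 7.1129e+09 - 4.836772e+08/2 = 6.871e+09 Hz
fH = 7.1129e+09 + 4.836772e+08/2 = 7.355e+09 Hz

BW=4.837e+08 Hz, fL=6.871e+09 Hz, fH=7.355e+09 Hz


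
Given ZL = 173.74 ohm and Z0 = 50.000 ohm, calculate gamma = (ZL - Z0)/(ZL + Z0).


gamma = (173.74 - 50.000) / (173.74 + 50.000) = 0.5531

0.5531


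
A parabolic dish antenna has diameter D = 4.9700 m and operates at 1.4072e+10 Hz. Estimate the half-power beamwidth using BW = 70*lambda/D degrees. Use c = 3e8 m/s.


lambda = c / f = 3.0000e+08 / 1.4072e+10 = 0.02131893 m
BW = 70 * 0.02131893 / 4.9700 = 0.3003 deg

0.3003 deg


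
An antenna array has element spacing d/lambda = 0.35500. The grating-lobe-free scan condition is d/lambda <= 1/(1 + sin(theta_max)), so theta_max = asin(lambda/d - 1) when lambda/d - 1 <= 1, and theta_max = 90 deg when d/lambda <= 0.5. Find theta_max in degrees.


lambda/d - 1 = 1/0.35500 - 1 = 1.816901 >= 1
d/lambda <= 0.5, so the array can scan to endfire without grating lobes: theta_max = 90 deg

90 deg
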